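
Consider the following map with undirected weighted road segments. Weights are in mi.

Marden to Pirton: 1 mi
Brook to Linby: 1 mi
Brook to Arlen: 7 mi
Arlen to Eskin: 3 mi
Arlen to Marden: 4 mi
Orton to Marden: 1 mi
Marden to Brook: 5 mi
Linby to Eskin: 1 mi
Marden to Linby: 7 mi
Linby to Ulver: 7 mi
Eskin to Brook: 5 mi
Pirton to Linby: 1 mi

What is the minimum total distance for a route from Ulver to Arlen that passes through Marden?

Shortest Ulver→Marden: Ulver → Linby → Pirton → Marden = 9
Shortest Marden→Arlen: Marden → Arlen = 4
Total via Marden: 9 + 4 = 13 mi.

13 mi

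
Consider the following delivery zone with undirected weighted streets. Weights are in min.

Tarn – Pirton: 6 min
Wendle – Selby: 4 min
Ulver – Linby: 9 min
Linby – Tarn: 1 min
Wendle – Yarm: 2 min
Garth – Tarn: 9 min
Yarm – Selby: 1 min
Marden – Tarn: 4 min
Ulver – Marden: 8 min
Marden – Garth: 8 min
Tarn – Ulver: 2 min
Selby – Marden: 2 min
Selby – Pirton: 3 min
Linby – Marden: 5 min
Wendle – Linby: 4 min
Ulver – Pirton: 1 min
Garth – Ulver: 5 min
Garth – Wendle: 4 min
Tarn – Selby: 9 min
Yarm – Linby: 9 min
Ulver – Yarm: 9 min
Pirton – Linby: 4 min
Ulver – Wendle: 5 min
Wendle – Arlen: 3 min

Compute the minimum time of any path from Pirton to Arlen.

Compare a few routes:
Pirton - Ulver - Tarn - Linby - Wendle - Arlen: 1+2+1+4+3 = 11
Pirton - Ulver - Wendle - Arlen: 1+5+3 = 9
Pirton - Selby - Wendle - Arlen: 3+4+3 = 10
Cheapest is Pirton - Ulver - Wendle - Arlen at 9 min.

9 min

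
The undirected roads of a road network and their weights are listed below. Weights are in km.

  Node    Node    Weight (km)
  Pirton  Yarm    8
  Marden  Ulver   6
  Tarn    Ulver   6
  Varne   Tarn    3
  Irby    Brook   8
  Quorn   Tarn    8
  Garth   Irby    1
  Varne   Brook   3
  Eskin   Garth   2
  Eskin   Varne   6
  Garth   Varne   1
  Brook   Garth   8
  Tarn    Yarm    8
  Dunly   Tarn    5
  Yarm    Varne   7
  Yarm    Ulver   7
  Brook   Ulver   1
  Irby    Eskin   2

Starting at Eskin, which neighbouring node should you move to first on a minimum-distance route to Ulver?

Garth

Enumerating some paths:
Eskin–Irby–Garth–Varne–Brook–Ulver: 2+1+1+3+1 = 8
Eskin–Garth–Varne–Brook–Ulver: 2+1+3+1 = 7
Cheapest is Eskin–Garth–Varne–Brook–Ulver at 7 km.
So from Eskin the first move is to Garth.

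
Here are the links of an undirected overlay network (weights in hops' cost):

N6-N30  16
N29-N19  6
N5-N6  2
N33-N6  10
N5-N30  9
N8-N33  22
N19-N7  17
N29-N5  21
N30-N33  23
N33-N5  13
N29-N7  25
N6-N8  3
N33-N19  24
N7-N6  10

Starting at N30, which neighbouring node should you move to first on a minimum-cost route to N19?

Compare a few routes:
N30–N5–N6–N7–N19: 9+2+10+17 = 38
N30–N6–N7–N19: 16+10+17 = 43
N30–N5–N6–N33–N19: 9+2+10+24 = 45
N30–N5–N29–N19: 9+21+6 = 36
The minimum is 36 hops' cost via N30–N5–N29–N19.
So from N30 the first move is to N5.

N5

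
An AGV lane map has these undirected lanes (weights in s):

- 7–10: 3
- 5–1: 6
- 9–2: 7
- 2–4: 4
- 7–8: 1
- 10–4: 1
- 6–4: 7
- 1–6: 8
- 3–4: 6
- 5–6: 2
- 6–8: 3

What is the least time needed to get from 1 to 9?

26 s

Enumerating some paths:
1–5–6–8–7–10–4–2–9: 6+2+3+1+3+1+4+7 = 27
1–6–4–2–9: 8+7+4+7 = 26
1–6–8–7–10–4–2–9: 8+3+1+3+1+4+7 = 27
The minimum is 26 s via 1–6–4–2–9.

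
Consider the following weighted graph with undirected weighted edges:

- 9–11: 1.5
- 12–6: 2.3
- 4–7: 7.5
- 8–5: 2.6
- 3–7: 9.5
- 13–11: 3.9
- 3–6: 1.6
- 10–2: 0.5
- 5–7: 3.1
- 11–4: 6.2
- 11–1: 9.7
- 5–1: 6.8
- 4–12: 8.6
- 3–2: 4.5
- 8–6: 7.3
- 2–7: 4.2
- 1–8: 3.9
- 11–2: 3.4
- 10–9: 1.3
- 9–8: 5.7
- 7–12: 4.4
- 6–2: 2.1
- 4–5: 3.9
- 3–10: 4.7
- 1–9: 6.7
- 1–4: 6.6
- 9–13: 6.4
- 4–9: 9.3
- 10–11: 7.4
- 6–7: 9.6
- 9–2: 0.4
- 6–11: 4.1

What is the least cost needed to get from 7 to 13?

Settle nodes by increasing distance from 7:
7: 0
5: 3.1  (via 7)
2: 4.2  (via 7)
12: 4.4  (via 7)
9: 4.6  (via 2)
10: 4.7  (via 2)
8: 5.7  (via 5)
11: 6.1  (via 9)
6: 6.3  (via 2)
4: 7  (via 5)
3: 7.9  (via 6)
1: 9.6  (via 8)
13: 10  (via 11)
Shortest route: 7–2–9–11–13 = 10.

10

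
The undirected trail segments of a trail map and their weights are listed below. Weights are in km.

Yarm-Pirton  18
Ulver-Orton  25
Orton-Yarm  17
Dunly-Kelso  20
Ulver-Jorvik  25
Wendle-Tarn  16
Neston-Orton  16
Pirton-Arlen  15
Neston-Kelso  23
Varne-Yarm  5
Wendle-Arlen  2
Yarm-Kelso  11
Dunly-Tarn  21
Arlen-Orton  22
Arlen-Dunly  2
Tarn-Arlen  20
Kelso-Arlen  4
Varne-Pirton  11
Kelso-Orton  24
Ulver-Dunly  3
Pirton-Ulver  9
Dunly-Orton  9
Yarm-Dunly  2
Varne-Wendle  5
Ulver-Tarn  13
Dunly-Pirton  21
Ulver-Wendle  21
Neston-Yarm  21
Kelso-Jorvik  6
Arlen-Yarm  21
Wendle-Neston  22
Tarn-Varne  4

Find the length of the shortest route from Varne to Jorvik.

Enumerating some paths:
Varne–Wendle–Arlen–Dunly–Yarm–Kelso–Jorvik: 5+2+2+2+11+6 = 28
Varne–Wendle–Arlen–Kelso–Jorvik: 5+2+4+6 = 17
Varne–Yarm–Kelso–Jorvik: 5+11+6 = 22
Varne–Yarm–Dunly–Arlen–Kelso–Jorvik: 5+2+2+4+6 = 19
Cheapest is Varne–Wendle–Arlen–Kelso–Jorvik at 17 km.

17 km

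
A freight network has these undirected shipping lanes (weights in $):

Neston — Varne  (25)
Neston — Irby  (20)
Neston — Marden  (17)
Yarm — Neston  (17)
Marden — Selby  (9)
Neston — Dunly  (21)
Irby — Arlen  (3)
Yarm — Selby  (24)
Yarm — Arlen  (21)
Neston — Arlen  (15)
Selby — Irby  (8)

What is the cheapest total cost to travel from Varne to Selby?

$51

Shortest distances from Varne:
Varne: 0
Neston: 25  (via Varne)
Arlen: 40  (via Neston)
Yarm: 42  (via Neston)
Marden: 42  (via Neston)
Irby: 43  (via Arlen)
Dunly: 46  (via Neston)
Selby: 51  (via Marden)
Shortest route: Varne → Neston → Marden → Selby = $51.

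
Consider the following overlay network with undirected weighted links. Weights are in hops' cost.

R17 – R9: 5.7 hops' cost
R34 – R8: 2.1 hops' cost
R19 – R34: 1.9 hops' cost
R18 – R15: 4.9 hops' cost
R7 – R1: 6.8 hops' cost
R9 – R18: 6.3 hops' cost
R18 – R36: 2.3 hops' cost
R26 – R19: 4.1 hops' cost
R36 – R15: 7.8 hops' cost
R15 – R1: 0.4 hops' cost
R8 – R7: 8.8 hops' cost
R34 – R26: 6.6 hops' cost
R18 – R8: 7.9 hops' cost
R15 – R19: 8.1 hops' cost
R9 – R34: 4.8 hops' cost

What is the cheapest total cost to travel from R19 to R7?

12.8 hops' cost

Settle nodes by increasing distance from R19:
R19: 0
R34: 1.9  (via R19)
R8: 4  (via R34)
R26: 4.1  (via R19)
R9: 6.7  (via R34)
R15: 8.1  (via R19)
R1: 8.5  (via R15)
R18: 11.9  (via R8)
R17: 12.4  (via R9)
R7: 12.8  (via R8)
Shortest route: R19–R34–R8–R7 = 12.8 hops' cost.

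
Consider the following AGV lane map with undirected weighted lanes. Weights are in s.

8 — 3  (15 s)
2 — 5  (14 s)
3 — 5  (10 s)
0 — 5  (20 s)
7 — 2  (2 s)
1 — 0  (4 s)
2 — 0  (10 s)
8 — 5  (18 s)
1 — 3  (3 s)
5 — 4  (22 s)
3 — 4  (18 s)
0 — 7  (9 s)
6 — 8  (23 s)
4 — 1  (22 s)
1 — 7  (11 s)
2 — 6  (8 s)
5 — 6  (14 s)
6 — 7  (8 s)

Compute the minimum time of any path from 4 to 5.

Running Dijkstra from 4:
4: 0
3: 18  (via 4)
1: 21  (via 3)
5: 22  (via 4)
Shortest route: 4 → 5 = 22 s.

22 s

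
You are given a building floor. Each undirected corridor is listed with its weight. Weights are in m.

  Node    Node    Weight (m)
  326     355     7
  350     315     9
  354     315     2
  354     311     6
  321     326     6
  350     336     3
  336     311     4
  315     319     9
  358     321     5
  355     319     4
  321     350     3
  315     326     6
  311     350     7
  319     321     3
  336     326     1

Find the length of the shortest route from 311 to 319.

13 m

Running Dijkstra from 311:
311: 0
336: 4  (via 311)
326: 5  (via 336)
354: 6  (via 311)
350: 7  (via 311)
315: 8  (via 354)
321: 10  (via 350)
355: 12  (via 326)
319: 13  (via 321)
Shortest route: 311 → 350 → 321 → 319 = 13 m.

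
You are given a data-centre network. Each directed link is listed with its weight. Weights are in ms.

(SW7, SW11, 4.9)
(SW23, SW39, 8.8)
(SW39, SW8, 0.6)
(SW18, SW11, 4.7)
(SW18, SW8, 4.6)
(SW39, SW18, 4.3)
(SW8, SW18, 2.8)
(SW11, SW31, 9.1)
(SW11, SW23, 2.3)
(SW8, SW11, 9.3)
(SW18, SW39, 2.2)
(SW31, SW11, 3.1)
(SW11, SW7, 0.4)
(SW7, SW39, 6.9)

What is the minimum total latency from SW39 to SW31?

Candidate routes:
SW39 → SW18 → SW11 → SW31: 4.3+4.7+9.1 = 18.1
SW39 → SW8 → SW18 → SW11 → SW31: 0.6+2.8+4.7+9.1 = 17.2
SW39 → SW8 → SW11 → SW31: 0.6+9.3+9.1 = 19
SW39 → SW18 → SW8 → SW11 → SW31: 4.3+4.6+9.3+9.1 = 27.3
Cheapest is SW39 → SW8 → SW18 → SW11 → SW31 at 17.2 ms.

17.2 ms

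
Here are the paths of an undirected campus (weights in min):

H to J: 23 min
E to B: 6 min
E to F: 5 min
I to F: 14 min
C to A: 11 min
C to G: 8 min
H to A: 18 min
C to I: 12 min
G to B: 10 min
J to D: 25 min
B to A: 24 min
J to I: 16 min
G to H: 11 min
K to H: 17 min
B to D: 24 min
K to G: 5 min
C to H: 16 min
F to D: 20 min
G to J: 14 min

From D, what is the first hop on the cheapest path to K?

B

Enumerating some paths:
D - F - E - B - G - K: 20+5+6+10+5 = 46
D - J - G - K: 25+14+5 = 44
D - B - G - K: 24+10+5 = 39
Cheapest is D - B - G - K at 39 min.
So from D the first move is to B.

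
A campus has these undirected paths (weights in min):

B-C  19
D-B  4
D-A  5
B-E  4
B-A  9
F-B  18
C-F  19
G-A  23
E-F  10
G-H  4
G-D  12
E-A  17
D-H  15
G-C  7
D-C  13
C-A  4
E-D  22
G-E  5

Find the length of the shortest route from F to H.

Candidate routes:
F → C → G → H: 19+7+4 = 30
F → E → G → H: 10+5+4 = 19
Cheapest is F → E → G → H at 19 min.

19 min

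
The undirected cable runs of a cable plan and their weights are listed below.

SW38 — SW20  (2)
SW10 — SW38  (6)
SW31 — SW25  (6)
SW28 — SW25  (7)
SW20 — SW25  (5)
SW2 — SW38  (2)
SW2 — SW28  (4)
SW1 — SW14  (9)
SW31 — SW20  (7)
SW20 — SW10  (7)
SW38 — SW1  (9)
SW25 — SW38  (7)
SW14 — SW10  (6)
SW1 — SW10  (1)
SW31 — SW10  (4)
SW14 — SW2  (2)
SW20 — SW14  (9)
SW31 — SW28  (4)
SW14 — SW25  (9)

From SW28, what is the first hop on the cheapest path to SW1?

Enumerating some paths:
SW28 - SW31 - SW10 - SW1: 4+4+1 = 9
SW28 - SW2 - SW14 - SW10 - SW1: 4+2+6+1 = 13
SW28 - SW2 - SW38 - SW10 - SW1: 4+2+6+1 = 13
Cheapest is SW28 - SW31 - SW10 - SW1 at 9.
So from SW28 the first move is to SW31.

SW31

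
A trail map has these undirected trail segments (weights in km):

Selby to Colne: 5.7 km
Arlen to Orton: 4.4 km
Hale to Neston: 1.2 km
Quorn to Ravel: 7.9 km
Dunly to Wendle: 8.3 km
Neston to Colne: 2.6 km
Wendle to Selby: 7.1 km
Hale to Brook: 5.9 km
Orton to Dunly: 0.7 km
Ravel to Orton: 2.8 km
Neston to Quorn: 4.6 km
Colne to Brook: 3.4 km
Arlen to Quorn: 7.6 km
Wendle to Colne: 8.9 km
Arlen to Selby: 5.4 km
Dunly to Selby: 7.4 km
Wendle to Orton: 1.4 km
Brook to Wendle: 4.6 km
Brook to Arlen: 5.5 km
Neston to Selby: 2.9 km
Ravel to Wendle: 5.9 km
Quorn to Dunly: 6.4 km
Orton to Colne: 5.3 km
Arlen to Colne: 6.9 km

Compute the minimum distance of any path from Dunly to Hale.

9.8 km

Settle nodes by increasing distance from Dunly:
Dunly: 0
Orton: 0.7  (via Dunly)
Wendle: 2.1  (via Orton)
Ravel: 3.5  (via Orton)
Arlen: 5.1  (via Orton)
Colne: 6  (via Orton)
Quorn: 6.4  (via Dunly)
Brook: 6.7  (via Wendle)
Selby: 7.4  (via Dunly)
Neston: 8.6  (via Colne)
Hale: 9.8  (via Neston)
Shortest route: Dunly–Orton–Colne–Neston–Hale = 9.8 km.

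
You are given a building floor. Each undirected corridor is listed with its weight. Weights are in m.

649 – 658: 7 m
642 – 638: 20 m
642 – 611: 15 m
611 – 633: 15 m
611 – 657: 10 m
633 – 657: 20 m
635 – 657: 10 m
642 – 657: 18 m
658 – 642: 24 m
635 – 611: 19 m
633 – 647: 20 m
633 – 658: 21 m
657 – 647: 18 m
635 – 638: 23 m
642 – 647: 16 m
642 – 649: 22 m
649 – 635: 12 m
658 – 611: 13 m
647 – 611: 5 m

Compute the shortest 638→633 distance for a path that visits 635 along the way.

53 m

Shortest 638→635: 638 → 635 = 23
Best 635 to 633: 635 → 657 → 633 costing 30
Total via 635: 23 + 30 = 53 m.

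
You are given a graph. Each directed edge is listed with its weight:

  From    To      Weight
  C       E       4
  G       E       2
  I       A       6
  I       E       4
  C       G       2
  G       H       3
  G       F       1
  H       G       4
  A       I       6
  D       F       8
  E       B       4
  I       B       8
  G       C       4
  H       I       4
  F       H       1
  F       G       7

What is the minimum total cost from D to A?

Compare a few routes:
D → F → G → H → I → A: 8+7+3+4+6 = 28
D → F → H → I → A: 8+1+4+6 = 19
Cheapest is D → F → H → I → A at 19.

19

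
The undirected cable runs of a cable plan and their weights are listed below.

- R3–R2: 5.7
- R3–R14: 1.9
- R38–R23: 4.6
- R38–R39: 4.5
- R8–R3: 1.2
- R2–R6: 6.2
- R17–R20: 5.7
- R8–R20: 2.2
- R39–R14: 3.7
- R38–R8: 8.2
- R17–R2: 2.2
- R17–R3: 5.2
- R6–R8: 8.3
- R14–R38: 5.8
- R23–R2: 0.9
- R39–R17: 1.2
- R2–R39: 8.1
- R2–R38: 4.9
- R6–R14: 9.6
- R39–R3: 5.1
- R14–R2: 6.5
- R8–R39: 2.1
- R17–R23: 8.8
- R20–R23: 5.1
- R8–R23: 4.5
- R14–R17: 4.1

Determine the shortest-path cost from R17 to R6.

8.4

Running Dijkstra from R17:
R17: 0
R39: 1.2  (via R17)
R2: 2.2  (via R17)
R23: 3.1  (via R2)
R8: 3.3  (via R39)
R14: 4.1  (via R17)
R3: 4.5  (via R8)
R20: 5.5  (via R8)
R38: 5.7  (via R39)
R6: 8.4  (via R2)
Shortest route: R17–R2–R6 = 8.4.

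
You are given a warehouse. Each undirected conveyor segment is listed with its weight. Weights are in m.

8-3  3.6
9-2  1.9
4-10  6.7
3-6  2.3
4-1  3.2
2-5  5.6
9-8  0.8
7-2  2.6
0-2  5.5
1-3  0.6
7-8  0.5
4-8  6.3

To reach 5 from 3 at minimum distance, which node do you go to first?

Enumerating some paths:
3–1–4–8–9–2–5: 0.6+3.2+6.3+0.8+1.9+5.6 = 18.4
3–8–9–2–5: 3.6+0.8+1.9+5.6 = 11.9
3–8–7–2–5: 3.6+0.5+2.6+5.6 = 12.3
3–1–4–8–7–2–5: 0.6+3.2+6.3+0.5+2.6+5.6 = 18.8
Cheapest is 3–8–9–2–5 at 11.9 m.
So from 3 the first move is to 8.

8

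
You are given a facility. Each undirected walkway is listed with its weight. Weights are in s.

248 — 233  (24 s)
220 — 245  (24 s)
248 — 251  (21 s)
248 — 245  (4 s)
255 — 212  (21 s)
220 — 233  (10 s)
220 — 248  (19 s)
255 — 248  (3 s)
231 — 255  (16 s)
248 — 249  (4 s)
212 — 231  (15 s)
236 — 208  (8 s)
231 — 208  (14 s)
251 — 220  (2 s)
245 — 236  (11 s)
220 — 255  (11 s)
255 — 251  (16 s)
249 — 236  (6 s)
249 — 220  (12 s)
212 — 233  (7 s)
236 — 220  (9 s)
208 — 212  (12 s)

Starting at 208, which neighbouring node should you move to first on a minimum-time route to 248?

Enumerating some paths:
208–236–245–248: 8+11+4 = 23
208–236–249–248: 8+6+4 = 18
The minimum is 18 s via 208–236–249–248.
So from 208 the first move is to 236.

236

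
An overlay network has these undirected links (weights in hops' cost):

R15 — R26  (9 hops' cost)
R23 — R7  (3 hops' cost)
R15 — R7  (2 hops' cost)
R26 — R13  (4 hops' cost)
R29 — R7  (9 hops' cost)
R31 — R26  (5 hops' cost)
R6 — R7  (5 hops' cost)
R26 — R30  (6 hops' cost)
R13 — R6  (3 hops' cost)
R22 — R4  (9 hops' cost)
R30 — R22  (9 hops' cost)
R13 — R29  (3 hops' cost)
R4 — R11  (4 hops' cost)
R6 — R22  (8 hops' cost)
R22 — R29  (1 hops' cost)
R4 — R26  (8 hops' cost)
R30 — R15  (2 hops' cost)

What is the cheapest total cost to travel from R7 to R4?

18 hops' cost

Shortest distances from R7:
R7: 0
R15: 2  (via R7)
R23: 3  (via R7)
R30: 4  (via R15)
R6: 5  (via R7)
R13: 8  (via R6)
R29: 9  (via R7)
R22: 10  (via R29)
R26: 10  (via R30)
R31: 15  (via R26)
R4: 18  (via R26)
Shortest route: R7–R15–R30–R26–R4 = 18 hops' cost.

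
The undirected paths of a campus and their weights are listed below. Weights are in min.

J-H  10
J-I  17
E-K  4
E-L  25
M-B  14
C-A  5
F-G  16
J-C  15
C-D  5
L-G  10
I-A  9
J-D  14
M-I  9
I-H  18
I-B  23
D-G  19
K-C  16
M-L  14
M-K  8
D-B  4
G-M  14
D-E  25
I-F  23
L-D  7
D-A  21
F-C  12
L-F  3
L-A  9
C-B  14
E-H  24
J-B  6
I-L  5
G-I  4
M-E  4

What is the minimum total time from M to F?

17 min

Settle nodes by increasing distance from M:
M: 0
E: 4  (via M)
K: 8  (via M)
I: 9  (via M)
G: 13  (via I)
B: 14  (via M)
L: 14  (via M)
F: 17  (via L)
Shortest route: M–L–F = 17 min.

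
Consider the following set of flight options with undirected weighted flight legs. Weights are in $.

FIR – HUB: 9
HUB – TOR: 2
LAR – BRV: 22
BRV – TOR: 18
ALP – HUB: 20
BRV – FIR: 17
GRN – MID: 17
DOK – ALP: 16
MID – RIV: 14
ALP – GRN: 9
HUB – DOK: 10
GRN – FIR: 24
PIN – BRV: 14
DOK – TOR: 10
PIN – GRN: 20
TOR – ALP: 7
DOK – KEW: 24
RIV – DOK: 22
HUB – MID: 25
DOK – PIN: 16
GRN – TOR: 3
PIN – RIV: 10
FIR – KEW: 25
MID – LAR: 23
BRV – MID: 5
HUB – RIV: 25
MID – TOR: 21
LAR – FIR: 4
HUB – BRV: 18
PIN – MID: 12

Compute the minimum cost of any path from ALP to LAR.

$22

Running Dijkstra from ALP:
ALP: 0
TOR: 7  (via ALP)
GRN: 9  (via ALP)
HUB: 9  (via TOR)
DOK: 16  (via ALP)
FIR: 18  (via HUB)
LAR: 22  (via FIR)
Shortest route: ALP–TOR–HUB–FIR–LAR = $22.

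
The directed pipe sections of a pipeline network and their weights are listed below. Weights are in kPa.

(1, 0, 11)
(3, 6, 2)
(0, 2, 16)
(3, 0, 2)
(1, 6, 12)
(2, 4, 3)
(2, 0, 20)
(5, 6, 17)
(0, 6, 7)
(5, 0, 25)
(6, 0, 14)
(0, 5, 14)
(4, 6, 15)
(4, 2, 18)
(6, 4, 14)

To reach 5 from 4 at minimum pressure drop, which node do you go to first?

6

Candidate routes:
4–6–0–5: 15+14+14 = 43
4–2–0–5: 18+20+14 = 52
Cheapest is 4–6–0–5 at 43 kPa.
So from 4 the first move is to 6.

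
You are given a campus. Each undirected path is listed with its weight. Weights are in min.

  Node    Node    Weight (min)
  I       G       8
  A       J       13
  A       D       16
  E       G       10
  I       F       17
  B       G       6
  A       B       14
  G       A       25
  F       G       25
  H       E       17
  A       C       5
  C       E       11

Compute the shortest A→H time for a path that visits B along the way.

Best A to B: A–B costing 14
Shortest B→H: B–G–E–H = 33
Total via B: 14 + 33 = 47 min.

47 min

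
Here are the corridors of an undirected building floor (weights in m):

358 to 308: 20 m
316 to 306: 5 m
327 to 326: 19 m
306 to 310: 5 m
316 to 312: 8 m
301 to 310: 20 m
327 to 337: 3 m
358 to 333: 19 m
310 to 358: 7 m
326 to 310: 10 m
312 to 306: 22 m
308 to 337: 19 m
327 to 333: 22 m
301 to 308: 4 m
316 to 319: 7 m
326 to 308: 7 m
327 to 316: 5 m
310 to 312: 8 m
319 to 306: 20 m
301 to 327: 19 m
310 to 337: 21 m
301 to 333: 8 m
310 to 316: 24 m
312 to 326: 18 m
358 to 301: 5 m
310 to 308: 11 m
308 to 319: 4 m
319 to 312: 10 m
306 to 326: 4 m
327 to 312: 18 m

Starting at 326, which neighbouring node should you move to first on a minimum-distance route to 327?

306

Candidate routes:
326 - 327: 19 = 19
326 - 310 - 306 - 316 - 327: 10+5+5+5 = 25
326 - 306 - 316 - 327: 4+5+5 = 14
326 - 308 - 319 - 316 - 327: 7+4+7+5 = 23
The minimum is 14 m via 326 - 306 - 316 - 327.
So from 326 the first move is to 306.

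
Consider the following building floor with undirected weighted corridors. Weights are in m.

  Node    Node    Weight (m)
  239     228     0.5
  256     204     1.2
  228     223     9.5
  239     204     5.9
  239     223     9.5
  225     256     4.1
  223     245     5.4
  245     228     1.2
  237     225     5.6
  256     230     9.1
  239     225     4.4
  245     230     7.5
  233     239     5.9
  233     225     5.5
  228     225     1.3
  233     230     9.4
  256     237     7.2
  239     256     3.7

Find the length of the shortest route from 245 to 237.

Enumerating some paths:
245–228–225–237: 1.2+1.3+5.6 = 8.1
245–228–239–225–237: 1.2+0.5+4.4+5.6 = 11.7
The minimum is 8.1 m via 245–228–225–237.

8.1 m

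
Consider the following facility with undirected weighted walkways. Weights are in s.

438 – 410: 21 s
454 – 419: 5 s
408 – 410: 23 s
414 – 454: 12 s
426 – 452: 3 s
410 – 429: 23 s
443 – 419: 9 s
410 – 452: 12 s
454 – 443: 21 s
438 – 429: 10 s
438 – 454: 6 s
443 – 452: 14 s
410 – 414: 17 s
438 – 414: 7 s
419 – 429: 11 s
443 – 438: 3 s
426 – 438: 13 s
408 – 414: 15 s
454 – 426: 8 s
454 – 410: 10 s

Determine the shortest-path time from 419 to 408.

Shortest distances from 419:
419: 0
454: 5  (via 419)
443: 9  (via 419)
438: 11  (via 454)
429: 11  (via 419)
426: 13  (via 454)
410: 15  (via 454)
452: 16  (via 426)
414: 17  (via 454)
408: 32  (via 414)
Shortest route: 419 → 454 → 414 → 408 = 32 s.

32 s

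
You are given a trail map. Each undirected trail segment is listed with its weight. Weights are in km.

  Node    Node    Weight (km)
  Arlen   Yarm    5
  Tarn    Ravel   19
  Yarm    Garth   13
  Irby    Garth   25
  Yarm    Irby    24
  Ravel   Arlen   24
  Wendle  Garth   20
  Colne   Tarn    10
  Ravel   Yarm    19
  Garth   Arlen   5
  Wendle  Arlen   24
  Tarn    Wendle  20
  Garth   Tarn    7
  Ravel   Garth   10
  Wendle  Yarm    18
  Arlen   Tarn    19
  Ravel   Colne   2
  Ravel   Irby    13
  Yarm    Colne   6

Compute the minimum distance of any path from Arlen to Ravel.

13 km

Enumerating some paths:
Arlen → Yarm → Colne → Ravel: 5+6+2 = 13
Arlen → Garth → Ravel: 5+10 = 15
Arlen → Yarm → Ravel: 5+19 = 24
Cheapest is Arlen → Yarm → Colne → Ravel at 13 km.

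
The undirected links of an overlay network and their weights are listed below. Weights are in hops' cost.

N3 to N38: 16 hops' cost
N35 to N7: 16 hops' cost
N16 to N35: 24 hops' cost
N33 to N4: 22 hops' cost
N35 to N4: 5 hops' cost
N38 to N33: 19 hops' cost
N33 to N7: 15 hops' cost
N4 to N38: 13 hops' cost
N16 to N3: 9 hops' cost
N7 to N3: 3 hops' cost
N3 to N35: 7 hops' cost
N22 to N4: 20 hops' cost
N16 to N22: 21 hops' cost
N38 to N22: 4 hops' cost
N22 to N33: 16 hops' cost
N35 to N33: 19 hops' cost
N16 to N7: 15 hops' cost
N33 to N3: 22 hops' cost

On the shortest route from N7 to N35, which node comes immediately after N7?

N3

Compare a few routes:
N7–N3–N35: 3+7 = 10
N7–N35: 16 = 16
Cheapest is N7–N3–N35 at 10 hops' cost.
So from N7 the first move is to N3.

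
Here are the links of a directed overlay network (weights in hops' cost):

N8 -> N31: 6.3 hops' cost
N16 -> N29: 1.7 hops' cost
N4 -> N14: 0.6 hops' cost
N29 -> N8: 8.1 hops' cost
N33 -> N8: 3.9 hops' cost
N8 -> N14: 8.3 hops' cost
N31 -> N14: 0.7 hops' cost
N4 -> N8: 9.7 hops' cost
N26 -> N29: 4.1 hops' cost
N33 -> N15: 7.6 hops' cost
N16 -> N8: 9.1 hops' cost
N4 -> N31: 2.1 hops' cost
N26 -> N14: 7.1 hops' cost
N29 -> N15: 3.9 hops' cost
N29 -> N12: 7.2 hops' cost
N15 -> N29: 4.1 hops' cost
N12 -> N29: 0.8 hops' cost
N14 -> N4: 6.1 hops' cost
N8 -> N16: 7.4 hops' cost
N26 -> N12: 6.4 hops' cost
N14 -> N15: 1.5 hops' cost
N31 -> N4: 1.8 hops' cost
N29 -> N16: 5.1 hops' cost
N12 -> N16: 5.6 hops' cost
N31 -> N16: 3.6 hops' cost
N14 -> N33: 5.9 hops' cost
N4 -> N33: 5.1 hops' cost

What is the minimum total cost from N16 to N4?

Settle nodes by increasing distance from N16:
N16: 0
N29: 1.7  (via N16)
N15: 5.6  (via N29)
N12: 8.9  (via N29)
N8: 9.1  (via N16)
N31: 15.4  (via N8)
N14: 16.1  (via N31)
N4: 17.2  (via N31)
Shortest route: N16–N8–N31–N4 = 17.2 hops' cost.

17.2 hops' cost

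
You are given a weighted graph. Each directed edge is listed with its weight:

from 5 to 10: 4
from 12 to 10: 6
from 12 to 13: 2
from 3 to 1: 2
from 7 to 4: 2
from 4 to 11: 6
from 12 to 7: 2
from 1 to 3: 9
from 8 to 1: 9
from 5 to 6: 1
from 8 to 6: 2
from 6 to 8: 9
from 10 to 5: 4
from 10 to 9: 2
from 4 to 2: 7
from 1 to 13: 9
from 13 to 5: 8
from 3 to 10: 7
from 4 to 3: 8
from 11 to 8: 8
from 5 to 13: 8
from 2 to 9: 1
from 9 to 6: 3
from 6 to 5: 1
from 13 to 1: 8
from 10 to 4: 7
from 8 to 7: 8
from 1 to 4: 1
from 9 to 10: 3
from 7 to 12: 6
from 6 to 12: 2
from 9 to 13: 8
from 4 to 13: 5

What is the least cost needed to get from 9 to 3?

17

Running Dijkstra from 9:
9: 0
6: 3  (via 9)
10: 3  (via 9)
5: 4  (via 6)
12: 5  (via 6)
7: 7  (via 12)
13: 7  (via 12)
4: 9  (via 7)
8: 12  (via 6)
1: 15  (via 13)
11: 15  (via 4)
2: 16  (via 4)
3: 17  (via 4)
Shortest route: 9–6–12–7–4–3 = 17.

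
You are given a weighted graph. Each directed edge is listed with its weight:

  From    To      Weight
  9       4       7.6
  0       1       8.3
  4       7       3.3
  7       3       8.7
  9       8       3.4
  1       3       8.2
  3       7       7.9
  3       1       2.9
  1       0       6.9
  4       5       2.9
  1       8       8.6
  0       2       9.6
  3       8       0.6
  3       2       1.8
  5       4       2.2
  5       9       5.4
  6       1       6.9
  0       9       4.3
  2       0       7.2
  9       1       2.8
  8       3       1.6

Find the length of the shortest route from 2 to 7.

Running Dijkstra from 2:
2: 0
0: 7.2  (via 2)
9: 11.5  (via 0)
1: 14.3  (via 9)
8: 14.9  (via 9)
3: 16.5  (via 8)
4: 19.1  (via 9)
5: 22  (via 4)
7: 22.4  (via 4)
Shortest route: 2–0–9–4–7 = 22.4.

22.4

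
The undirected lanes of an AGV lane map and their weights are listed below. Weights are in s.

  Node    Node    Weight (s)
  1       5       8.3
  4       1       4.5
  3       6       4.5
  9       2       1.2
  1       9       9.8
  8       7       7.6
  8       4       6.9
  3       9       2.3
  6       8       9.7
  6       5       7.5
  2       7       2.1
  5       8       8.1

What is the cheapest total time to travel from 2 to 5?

Shortest distances from 2:
2: 0
9: 1.2  (via 2)
7: 2.1  (via 2)
3: 3.5  (via 9)
6: 8  (via 3)
8: 9.7  (via 7)
1: 11  (via 9)
4: 15.5  (via 1)
5: 15.5  (via 6)
Shortest route: 2 → 9 → 3 → 6 → 5 = 15.5 s.

15.5 s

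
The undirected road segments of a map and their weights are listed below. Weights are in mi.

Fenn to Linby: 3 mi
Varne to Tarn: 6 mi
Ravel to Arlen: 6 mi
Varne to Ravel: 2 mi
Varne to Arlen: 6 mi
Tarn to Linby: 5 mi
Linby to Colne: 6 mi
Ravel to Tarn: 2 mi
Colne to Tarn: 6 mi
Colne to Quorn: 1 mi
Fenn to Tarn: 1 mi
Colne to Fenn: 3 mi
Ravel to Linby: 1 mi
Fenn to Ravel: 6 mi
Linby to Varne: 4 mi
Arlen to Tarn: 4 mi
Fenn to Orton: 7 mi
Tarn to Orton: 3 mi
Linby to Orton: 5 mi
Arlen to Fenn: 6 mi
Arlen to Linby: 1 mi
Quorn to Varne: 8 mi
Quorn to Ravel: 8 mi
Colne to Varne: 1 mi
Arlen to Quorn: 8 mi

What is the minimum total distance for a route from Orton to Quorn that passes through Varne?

Shortest Orton→Varne: Orton → Tarn → Ravel → Varne = 7
Shortest Varne→Quorn: Varne → Colne → Quorn = 2
Total via Varne: 7 + 2 = 9 mi.

9 mi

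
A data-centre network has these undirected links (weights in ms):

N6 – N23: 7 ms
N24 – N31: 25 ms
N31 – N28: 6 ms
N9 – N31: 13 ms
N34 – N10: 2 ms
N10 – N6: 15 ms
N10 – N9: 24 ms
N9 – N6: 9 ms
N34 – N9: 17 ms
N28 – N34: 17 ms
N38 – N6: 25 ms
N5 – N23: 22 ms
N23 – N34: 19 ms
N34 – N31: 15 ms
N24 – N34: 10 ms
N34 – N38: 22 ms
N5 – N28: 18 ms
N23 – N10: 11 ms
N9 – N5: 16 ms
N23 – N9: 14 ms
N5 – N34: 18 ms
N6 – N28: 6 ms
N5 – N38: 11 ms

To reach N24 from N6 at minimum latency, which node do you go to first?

Candidate routes:
N6 - N23 - N10 - N34 - N24: 7+11+2+10 = 30
N6 - N10 - N34 - N24: 15+2+10 = 27
Cheapest is N6 - N10 - N34 - N24 at 27 ms.
So from N6 the first move is to N10.

N10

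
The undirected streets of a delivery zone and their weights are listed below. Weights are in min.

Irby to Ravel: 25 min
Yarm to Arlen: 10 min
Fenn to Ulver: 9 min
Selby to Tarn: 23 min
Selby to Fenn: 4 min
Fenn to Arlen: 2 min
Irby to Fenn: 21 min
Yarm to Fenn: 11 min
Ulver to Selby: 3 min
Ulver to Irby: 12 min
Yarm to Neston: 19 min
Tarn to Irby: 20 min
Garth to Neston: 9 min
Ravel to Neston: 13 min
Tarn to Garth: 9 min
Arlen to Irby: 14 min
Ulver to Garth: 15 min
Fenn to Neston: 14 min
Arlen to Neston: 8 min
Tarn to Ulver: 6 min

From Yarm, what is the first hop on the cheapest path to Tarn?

Enumerating some paths:
Yarm–Fenn–Selby–Ulver–Tarn: 11+4+3+6 = 24
Yarm–Arlen–Fenn–Selby–Ulver–Tarn: 10+2+4+3+6 = 25
Cheapest is Yarm–Fenn–Selby–Ulver–Tarn at 24 min.
So from Yarm the first move is to Fenn.

Fenn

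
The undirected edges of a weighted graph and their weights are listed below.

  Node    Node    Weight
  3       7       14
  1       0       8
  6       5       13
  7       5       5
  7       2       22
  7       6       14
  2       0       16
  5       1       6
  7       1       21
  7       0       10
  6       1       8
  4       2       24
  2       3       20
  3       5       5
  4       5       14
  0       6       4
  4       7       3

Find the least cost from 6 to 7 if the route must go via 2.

42

Best 6 to 2: 6 → 0 → 2 costing 20
Best 2 to 7: 2 → 7 costing 22
Total via 2: 20 + 22 = 42.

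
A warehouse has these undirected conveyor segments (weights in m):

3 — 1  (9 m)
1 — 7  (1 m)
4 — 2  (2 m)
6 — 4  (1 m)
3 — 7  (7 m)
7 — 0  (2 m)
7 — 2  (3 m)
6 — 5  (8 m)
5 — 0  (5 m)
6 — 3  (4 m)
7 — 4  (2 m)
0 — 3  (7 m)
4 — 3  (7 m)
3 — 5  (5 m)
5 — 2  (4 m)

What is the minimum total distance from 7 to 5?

7 m

Compare a few routes:
7 - 0 - 5: 2+5 = 7
7 - 4 - 2 - 5: 2+2+4 = 8
The minimum is 7 m via 7 - 0 - 5.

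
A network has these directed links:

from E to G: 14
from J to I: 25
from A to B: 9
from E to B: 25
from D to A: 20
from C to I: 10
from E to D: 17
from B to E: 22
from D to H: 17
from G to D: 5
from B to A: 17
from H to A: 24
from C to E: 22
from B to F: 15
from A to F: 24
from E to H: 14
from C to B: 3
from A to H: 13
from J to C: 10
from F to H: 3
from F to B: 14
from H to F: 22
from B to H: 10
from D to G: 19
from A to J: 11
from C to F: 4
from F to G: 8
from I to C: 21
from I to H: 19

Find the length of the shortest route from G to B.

34

Shortest distances from G:
G: 0
D: 5  (via G)
H: 22  (via D)
A: 25  (via D)
B: 34  (via A)
Shortest route: G → D → A → B = 34.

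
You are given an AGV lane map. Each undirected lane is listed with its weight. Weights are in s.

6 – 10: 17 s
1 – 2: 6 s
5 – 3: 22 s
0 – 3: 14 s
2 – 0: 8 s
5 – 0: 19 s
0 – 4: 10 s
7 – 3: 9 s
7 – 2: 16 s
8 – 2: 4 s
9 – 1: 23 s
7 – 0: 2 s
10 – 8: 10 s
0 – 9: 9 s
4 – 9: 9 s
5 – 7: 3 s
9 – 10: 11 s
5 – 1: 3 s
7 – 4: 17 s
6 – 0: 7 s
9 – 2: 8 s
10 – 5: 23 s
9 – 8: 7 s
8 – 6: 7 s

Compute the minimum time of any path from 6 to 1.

Enumerating some paths:
6–0–7–5–1: 7+2+3+3 = 15
6–8–2–1: 7+4+6 = 17
The minimum is 15 s via 6–0–7–5–1.

15 s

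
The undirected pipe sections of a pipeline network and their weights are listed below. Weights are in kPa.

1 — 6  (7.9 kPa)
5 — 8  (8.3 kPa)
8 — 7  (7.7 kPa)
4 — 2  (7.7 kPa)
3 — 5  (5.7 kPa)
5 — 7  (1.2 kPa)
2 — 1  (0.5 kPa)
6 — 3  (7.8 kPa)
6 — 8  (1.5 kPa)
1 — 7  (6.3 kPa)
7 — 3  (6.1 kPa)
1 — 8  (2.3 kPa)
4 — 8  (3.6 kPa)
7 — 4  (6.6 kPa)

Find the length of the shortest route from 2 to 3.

Candidate routes:
2 → 1 → 7 → 3: 0.5+6.3+6.1 = 12.9
2 → 1 → 8 → 6 → 3: 0.5+2.3+1.5+7.8 = 12.1
2 → 1 → 7 → 5 → 3: 0.5+6.3+1.2+5.7 = 13.7
The minimum is 12.1 kPa via 2 → 1 → 8 → 6 → 3.

12.1 kPa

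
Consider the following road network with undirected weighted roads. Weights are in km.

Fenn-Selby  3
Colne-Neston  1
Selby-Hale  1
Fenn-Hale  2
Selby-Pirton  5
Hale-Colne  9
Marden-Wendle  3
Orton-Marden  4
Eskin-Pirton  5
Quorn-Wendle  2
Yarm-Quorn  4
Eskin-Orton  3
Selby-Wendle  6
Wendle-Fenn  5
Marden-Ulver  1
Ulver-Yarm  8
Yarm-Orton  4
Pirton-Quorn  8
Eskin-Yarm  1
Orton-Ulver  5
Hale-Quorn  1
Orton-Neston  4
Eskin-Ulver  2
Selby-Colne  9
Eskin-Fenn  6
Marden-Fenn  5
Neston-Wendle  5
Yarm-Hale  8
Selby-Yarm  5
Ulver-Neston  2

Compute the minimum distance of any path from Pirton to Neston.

9 km

Running Dijkstra from Pirton:
Pirton: 0
Selby: 5  (via Pirton)
Eskin: 5  (via Pirton)
Hale: 6  (via Selby)
Yarm: 6  (via Eskin)
Ulver: 7  (via Eskin)
Quorn: 7  (via Hale)
Orton: 8  (via Eskin)
Marden: 8  (via Ulver)
Fenn: 8  (via Selby)
Neston: 9  (via Ulver)
Shortest route: Pirton–Eskin–Ulver–Neston = 9 km.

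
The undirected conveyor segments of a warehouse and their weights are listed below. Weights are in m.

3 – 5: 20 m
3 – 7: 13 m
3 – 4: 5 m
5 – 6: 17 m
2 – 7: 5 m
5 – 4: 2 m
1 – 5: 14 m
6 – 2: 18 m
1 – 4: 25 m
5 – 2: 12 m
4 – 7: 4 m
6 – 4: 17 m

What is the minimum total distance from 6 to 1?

Compare a few routes:
6 - 5 - 1: 17+14 = 31
6 - 4 - 5 - 1: 17+2+14 = 33
Cheapest is 6 - 5 - 1 at 31 m.

31 m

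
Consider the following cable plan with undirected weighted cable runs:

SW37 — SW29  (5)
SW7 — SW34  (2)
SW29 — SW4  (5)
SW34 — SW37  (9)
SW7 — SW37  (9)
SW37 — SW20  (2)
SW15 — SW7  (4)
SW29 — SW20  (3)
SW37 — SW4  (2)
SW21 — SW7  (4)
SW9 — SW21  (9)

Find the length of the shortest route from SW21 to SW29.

18

Candidate routes:
SW21 → SW7 → SW34 → SW37 → SW20 → SW29: 4+2+9+2+3 = 20
SW21 → SW7 → SW37 → SW29: 4+9+5 = 18
Cheapest is SW21 → SW7 → SW37 → SW29 at 18.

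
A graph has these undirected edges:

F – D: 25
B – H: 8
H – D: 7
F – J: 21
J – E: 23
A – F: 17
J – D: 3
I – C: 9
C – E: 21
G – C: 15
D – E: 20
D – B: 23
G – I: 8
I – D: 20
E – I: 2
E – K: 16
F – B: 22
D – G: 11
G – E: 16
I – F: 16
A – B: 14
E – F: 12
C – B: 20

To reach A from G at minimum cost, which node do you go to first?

I

Candidate routes:
G → I → E → F → A: 8+2+12+17 = 39
G → E → F → A: 16+12+17 = 45
G → D → H → B → A: 11+7+8+14 = 40
G → I → F → A: 8+16+17 = 41
Cheapest is G → I → E → F → A at 39.
So from G the first move is to I.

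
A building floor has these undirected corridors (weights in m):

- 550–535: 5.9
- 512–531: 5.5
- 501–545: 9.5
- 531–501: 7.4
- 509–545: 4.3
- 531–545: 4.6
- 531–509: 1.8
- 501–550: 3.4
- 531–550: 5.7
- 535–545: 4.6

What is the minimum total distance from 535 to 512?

Compare a few routes:
535–545–509–531–512: 4.6+4.3+1.8+5.5 = 16.2
535–545–531–512: 4.6+4.6+5.5 = 14.7
Cheapest is 535–545–531–512 at 14.7 m.

14.7 m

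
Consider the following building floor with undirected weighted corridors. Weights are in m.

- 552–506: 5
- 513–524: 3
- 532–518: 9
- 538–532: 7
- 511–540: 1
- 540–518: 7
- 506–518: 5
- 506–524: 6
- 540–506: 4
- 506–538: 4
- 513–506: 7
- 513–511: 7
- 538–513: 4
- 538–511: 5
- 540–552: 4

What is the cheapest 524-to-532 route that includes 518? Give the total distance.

Best 524 to 518: 524–506–518 costing 11
Best 518 to 532: 518–532 costing 9
Total via 518: 11 + 9 = 20 m.

20 m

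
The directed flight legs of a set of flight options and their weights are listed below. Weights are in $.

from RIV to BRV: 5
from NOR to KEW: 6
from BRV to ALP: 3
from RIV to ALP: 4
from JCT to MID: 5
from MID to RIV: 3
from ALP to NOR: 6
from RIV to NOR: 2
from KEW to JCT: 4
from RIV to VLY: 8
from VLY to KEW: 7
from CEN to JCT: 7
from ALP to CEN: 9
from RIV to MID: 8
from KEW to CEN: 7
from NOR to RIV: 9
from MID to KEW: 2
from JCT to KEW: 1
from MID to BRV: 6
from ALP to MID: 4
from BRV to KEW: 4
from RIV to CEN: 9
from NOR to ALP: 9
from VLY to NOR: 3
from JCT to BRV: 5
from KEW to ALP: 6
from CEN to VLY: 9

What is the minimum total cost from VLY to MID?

$16

Settle nodes by increasing distance from VLY:
VLY: 0
NOR: 3  (via VLY)
KEW: 7  (via VLY)
JCT: 11  (via KEW)
RIV: 12  (via NOR)
ALP: 12  (via NOR)
CEN: 14  (via KEW)
MID: 16  (via JCT)
Shortest route: VLY → KEW → JCT → MID = $16.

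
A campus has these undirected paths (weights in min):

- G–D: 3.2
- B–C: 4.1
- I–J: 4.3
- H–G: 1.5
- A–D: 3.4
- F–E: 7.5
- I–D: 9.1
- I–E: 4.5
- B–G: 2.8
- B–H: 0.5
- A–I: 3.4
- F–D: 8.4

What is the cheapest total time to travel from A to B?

Enumerating some paths:
A - I - D - G - H - B: 3.4+9.1+3.2+1.5+0.5 = 17.7
A - D - G - H - B: 3.4+3.2+1.5+0.5 = 8.6
A - D - G - B: 3.4+3.2+2.8 = 9.4
The minimum is 8.6 min via A - D - G - H - B.

8.6 min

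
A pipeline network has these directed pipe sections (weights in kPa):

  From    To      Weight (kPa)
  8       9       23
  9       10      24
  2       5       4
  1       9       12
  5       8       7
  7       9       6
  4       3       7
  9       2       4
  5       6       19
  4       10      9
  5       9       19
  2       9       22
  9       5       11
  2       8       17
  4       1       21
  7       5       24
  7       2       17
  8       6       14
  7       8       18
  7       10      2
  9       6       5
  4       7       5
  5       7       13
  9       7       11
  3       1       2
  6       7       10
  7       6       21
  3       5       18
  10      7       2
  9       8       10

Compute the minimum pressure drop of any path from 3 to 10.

Running Dijkstra from 3:
3: 0
1: 2  (via 3)
9: 14  (via 1)
2: 18  (via 9)
5: 18  (via 3)
6: 19  (via 9)
8: 24  (via 9)
7: 25  (via 9)
10: 27  (via 7)
Shortest route: 3 → 1 → 9 → 7 → 10 = 27 kPa.

27 kPa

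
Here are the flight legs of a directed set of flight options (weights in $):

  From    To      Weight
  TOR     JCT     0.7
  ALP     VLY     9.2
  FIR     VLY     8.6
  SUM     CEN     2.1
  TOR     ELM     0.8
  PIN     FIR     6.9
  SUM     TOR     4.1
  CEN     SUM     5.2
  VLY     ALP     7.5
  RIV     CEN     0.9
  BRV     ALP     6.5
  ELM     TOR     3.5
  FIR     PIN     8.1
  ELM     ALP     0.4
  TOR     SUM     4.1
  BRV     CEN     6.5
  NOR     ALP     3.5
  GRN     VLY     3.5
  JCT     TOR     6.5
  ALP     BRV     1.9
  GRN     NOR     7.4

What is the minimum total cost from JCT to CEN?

$12.7

Shortest distances from JCT:
JCT: 0
TOR: 6.5  (via JCT)
ELM: 7.3  (via TOR)
ALP: 7.7  (via ELM)
BRV: 9.6  (via ALP)
SUM: 10.6  (via TOR)
CEN: 12.7  (via SUM)
Shortest route: JCT–TOR–SUM–CEN = $12.7.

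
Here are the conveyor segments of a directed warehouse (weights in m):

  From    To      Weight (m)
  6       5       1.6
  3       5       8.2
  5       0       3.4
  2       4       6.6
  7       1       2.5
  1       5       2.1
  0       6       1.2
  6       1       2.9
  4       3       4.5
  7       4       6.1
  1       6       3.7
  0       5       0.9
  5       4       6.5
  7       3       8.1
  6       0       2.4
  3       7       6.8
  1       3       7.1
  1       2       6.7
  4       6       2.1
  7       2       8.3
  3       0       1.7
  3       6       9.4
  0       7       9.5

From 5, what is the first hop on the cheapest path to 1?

0

Candidate routes:
5 → 0 → 6 → 1: 3.4+1.2+2.9 = 7.5
5 → 4 → 6 → 1: 6.5+2.1+2.9 = 11.5
Cheapest is 5 → 0 → 6 → 1 at 7.5 m.
So from 5 the first move is to 0.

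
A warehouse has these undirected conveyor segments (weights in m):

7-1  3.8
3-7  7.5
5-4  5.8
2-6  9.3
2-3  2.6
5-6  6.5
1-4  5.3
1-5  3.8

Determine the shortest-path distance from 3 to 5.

15.1 m

Settle nodes by increasing distance from 3:
3: 0
2: 2.6  (via 3)
7: 7.5  (via 3)
1: 11.3  (via 7)
6: 11.9  (via 2)
5: 15.1  (via 1)
Shortest route: 3–7–1–5 = 15.1 m.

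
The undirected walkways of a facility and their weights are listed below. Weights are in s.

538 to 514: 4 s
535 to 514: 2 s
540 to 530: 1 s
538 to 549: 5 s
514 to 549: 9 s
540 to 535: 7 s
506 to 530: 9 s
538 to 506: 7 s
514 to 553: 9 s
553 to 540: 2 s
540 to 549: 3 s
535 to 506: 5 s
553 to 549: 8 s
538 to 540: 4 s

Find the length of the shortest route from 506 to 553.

Compare a few routes:
506–535–514–553: 5+2+9 = 16
506–530–540–553: 9+1+2 = 12
506–538–540–553: 7+4+2 = 13
506–535–540–553: 5+7+2 = 14
Cheapest is 506–530–540–553 at 12 s.

12 s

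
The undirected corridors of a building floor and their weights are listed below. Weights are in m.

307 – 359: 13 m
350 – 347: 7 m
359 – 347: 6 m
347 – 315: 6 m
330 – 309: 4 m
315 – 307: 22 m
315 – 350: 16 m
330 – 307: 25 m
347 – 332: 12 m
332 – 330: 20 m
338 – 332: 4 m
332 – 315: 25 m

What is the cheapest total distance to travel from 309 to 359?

42 m

Candidate routes:
309–330–332–315–347–359: 4+20+25+6+6 = 61
309–330–307–359: 4+25+13 = 42
Cheapest is 309–330–307–359 at 42 m.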